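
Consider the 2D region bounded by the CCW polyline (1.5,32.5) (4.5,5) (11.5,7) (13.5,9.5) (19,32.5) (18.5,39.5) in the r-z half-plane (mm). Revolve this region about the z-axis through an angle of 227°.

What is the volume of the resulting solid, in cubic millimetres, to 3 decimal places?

Profile (r,z), 6 vertices: (1.5,32.5) (4.5,5) (11.5,7) (13.5,9.5) (19,32.5) (18.5,39.5)
edge 0: (1.5,32.5)→(4.5,5)  cross = 1.5·5 − 4.5·32.5 = -138.7500; (r_i+r_j)·cross = 6·-138.7500 = -832.5000
edge 1: (4.5,5)→(11.5,7)  cross = 4.5·7 − 11.5·5 = -26.0000; (r_i+r_j)·cross = 16·-26.0000 = -416.0000
edge 2: (11.5,7)→(13.5,9.5)  cross = 11.5·9.5 − 13.5·7 = 14.7500; (r_i+r_j)·cross = 25·14.7500 = 368.7500
edge 3: (13.5,9.5)→(19,32.5)  cross = 13.5·32.5 − 19·9.5 = 258.2500; (r_i+r_j)·cross = 32.5·258.2500 = 8393.1250
edge 4: (19,32.5)→(18.5,39.5)  cross = 19·39.5 − 18.5·32.5 = 149.2500; (r_i+r_j)·cross = 37.5·149.2500 = 5596.8750
edge 5: (18.5,39.5)→(1.5,32.5)  cross = 18.5·32.5 − 1.5·39.5 = 542.0000; (r_i+r_j)·cross = 20·542.0000 = 10840.0000
Σcross = 799.5000 → A = |Σcross|/2 = 399.7500 mm²
Σ(r_i+r_j)·cross = 23950.2500 → first moment M = |Σ|/6 = 3991.7083
R_c = M/A = 3991.7083/399.7500 = 9.9855 mm
θ = 227° = 3.961897 rad
V = θ·R_c·A = 3.961897·9.9855·399.7500 = 15814.739 mm³

Volume = 15814.739 mm³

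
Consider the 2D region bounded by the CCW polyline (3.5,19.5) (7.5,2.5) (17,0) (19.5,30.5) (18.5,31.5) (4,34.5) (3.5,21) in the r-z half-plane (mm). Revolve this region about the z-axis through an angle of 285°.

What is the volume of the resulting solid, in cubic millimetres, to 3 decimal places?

Volume = 24443.783 mm³

Profile (r,z), 7 vertices: (3.5,19.5) (7.5,2.5) (17,0) (19.5,30.5) (18.5,31.5) (4,34.5) (3.5,21)
edge 0: (3.5,19.5)→(7.5,2.5)  cross = 3.5·2.5 − 7.5·19.5 = -137.5000; (r_i+r_j)·cross = 11·-137.5000 = -1512.5000
edge 1: (7.5,2.5)→(17,0)  cross = 7.5·0 − 17·2.5 = -42.5000; (r_i+r_j)·cross = 24.5·-42.5000 = -1041.2500
edge 2: (17,0)→(19.5,30.5)  cross = 17·30.5 − 19.5·0 = 518.5000; (r_i+r_j)·cross = 36.5·518.5000 = 18925.2500
edge 3: (19.5,30.5)→(18.5,31.5)  cross = 19.5·31.5 − 18.5·30.5 = 50.0000; (r_i+r_j)·cross = 38·50.0000 = 1900.0000
edge 4: (18.5,31.5)→(4,34.5)  cross = 18.5·34.5 − 4·31.5 = 512.2500; (r_i+r_j)·cross = 22.5·512.2500 = 11525.6250
edge 5: (4,34.5)→(3.5,21)  cross = 4·21 − 3.5·34.5 = -36.7500; (r_i+r_j)·cross = 7.5·-36.7500 = -275.6250
edge 6: (3.5,21)→(3.5,19.5)  cross = 3.5·19.5 − 3.5·21 = -5.2500; (r_i+r_j)·cross = 7·-5.2500 = -36.7500
Σcross = 858.7500 → A = |Σcross|/2 = 429.3750 mm²
Σ(r_i+r_j)·cross = 29484.7500 → first moment M = |Σ|/6 = 4914.1250
R_c = M/A = 4914.1250/429.3750 = 11.4448 mm
θ = 285° = 4.974188 rad
V = θ·R_c·A = 4.974188·11.4448·429.3750 = 24443.783 mm³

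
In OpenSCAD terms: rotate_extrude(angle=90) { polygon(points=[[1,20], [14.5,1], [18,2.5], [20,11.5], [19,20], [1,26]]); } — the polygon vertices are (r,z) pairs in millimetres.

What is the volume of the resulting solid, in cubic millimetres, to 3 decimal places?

Volume = 4876.308 mm³

Profile (r,z), 6 vertices: (1,20) (14.5,1) (18,2.5) (20,11.5) (19,20) (1,26)
edge 0: (1,20)→(14.5,1)  cross = 1·1 − 14.5·20 = -289.0000; (r_i+r_j)·cross = 15.5·-289.0000 = -4479.5000
edge 1: (14.5,1)→(18,2.5)  cross = 14.5·2.5 − 18·1 = 18.2500; (r_i+r_j)·cross = 32.5·18.2500 = 593.1250
edge 2: (18,2.5)→(20,11.5)  cross = 18·11.5 − 20·2.5 = 157.0000; (r_i+r_j)·cross = 38·157.0000 = 5966.0000
edge 3: (20,11.5)→(19,20)  cross = 20·20 − 19·11.5 = 181.5000; (r_i+r_j)·cross = 39·181.5000 = 7078.5000
edge 4: (19,20)→(1,26)  cross = 19·26 − 1·20 = 474.0000; (r_i+r_j)·cross = 20·474.0000 = 9480.0000
edge 5: (1,26)→(1,20)  cross = 1·20 − 1·26 = -6.0000; (r_i+r_j)·cross = 2·-6.0000 = -12.0000
Σcross = 535.7500 → A = |Σcross|/2 = 267.8750 mm²
Σ(r_i+r_j)·cross = 18626.1250 → first moment M = |Σ|/6 = 3104.3542
R_c = M/A = 3104.3542/267.8750 = 11.5888 mm
θ = 90° = 1.570796 rad
V = θ·R_c·A = 1.570796·11.5888·267.8750 = 4876.308 mm³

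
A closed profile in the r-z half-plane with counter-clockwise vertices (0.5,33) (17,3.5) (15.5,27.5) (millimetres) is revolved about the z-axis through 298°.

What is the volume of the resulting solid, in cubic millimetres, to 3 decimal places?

Profile (r,z), 3 vertices: (0.5,33) (17,3.5) (15.5,27.5)
edge 0: (0.5,33)→(17,3.5)  cross = 0.5·3.5 − 17·33 = -559.2500; (r_i+r_j)·cross = 17.5·-559.2500 = -9786.8750
edge 1: (17,3.5)→(15.5,27.5)  cross = 17·27.5 − 15.5·3.5 = 413.2500; (r_i+r_j)·cross = 32.5·413.2500 = 13430.6250
edge 2: (15.5,27.5)→(0.5,33)  cross = 15.5·33 − 0.5·27.5 = 497.7500; (r_i+r_j)·cross = 16·497.7500 = 7964.0000
Σcross = 351.7500 → A = |Σcross|/2 = 175.8750 mm²
Σ(r_i+r_j)·cross = 11607.7500 → first moment M = |Σ|/6 = 1934.6250
R_c = M/A = 1934.6250/175.8750 = 11.0000 mm
θ = 298° = 5.201081 rad
V = θ·R_c·A = 5.201081·11.0000·175.8750 = 10062.142 mm³

Volume = 10062.142 mm³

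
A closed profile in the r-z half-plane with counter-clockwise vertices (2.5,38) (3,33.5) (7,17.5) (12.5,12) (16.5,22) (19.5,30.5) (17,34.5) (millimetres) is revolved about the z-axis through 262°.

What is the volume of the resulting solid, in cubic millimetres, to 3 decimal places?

Profile (r,z), 7 vertices: (2.5,38) (3,33.5) (7,17.5) (12.5,12) (16.5,22) (19.5,30.5) (17,34.5)
edge 0: (2.5,38)→(3,33.5)  cross = 2.5·33.5 − 3·38 = -30.2500; (r_i+r_j)·cross = 5.5·-30.2500 = -166.3750
edge 1: (3,33.5)→(7,17.5)  cross = 3·17.5 − 7·33.5 = -182.0000; (r_i+r_j)·cross = 10·-182.0000 = -1820.0000
edge 2: (7,17.5)→(12.5,12)  cross = 7·12 − 12.5·17.5 = -134.7500; (r_i+r_j)·cross = 19.5·-134.7500 = -2627.6250
edge 3: (12.5,12)→(16.5,22)  cross = 12.5·22 − 16.5·12 = 77.0000; (r_i+r_j)·cross = 29·77.0000 = 2233.0000
edge 4: (16.5,22)→(19.5,30.5)  cross = 16.5·30.5 − 19.5·22 = 74.2500; (r_i+r_j)·cross = 36·74.2500 = 2673.0000
edge 5: (19.5,30.5)→(17,34.5)  cross = 19.5·34.5 − 17·30.5 = 154.2500; (r_i+r_j)·cross = 36.5·154.2500 = 5630.1250
edge 6: (17,34.5)→(2.5,38)  cross = 17·38 − 2.5·34.5 = 559.7500; (r_i+r_j)·cross = 19.5·559.7500 = 10915.1250
Σcross = 518.2500 → A = |Σcross|/2 = 259.1250 mm²
Σ(r_i+r_j)·cross = 16837.2500 → first moment M = |Σ|/6 = 2806.2083
R_c = M/A = 2806.2083/259.1250 = 10.8296 mm
θ = 262° = 4.572763 rad
V = θ·R_c·A = 4.572763·10.8296·259.1250 = 12832.125 mm³

Volume = 12832.125 mm³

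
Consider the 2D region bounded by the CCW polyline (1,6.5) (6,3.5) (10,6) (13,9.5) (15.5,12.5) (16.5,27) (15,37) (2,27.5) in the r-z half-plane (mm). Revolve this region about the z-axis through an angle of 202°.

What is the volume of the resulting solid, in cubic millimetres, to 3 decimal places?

Profile (r,z), 8 vertices: (1,6.5) (6,3.5) (10,6) (13,9.5) (15.5,12.5) (16.5,27) (15,37) (2,27.5)
edge 0: (1,6.5)→(6,3.5)  cross = 1·3.5 − 6·6.5 = -35.5000; (r_i+r_j)·cross = 7·-35.5000 = -248.5000
edge 1: (6,3.5)→(10,6)  cross = 6·6 − 10·3.5 = 1.0000; (r_i+r_j)·cross = 16·1.0000 = 16.0000
edge 2: (10,6)→(13,9.5)  cross = 10·9.5 − 13·6 = 17.0000; (r_i+r_j)·cross = 23·17.0000 = 391.0000
edge 3: (13,9.5)→(15.5,12.5)  cross = 13·12.5 − 15.5·9.5 = 15.2500; (r_i+r_j)·cross = 28.5·15.2500 = 434.6250
edge 4: (15.5,12.5)→(16.5,27)  cross = 15.5·27 − 16.5·12.5 = 212.2500; (r_i+r_j)·cross = 32·212.2500 = 6792.0000
edge 5: (16.5,27)→(15,37)  cross = 16.5·37 − 15·27 = 205.5000; (r_i+r_j)·cross = 31.5·205.5000 = 6473.2500
edge 6: (15,37)→(2,27.5)  cross = 15·27.5 − 2·37 = 338.5000; (r_i+r_j)·cross = 17·338.5000 = 5754.5000
edge 7: (2,27.5)→(1,6.5)  cross = 2·6.5 − 1·27.5 = -14.5000; (r_i+r_j)·cross = 3·-14.5000 = -43.5000
Σcross = 739.5000 → A = |Σcross|/2 = 369.7500 mm²
Σ(r_i+r_j)·cross = 19569.3750 → first moment M = |Σ|/6 = 3261.5625
R_c = M/A = 3261.5625/369.7500 = 8.8210 mm
θ = 202° = 3.525565 rad
V = θ·R_c·A = 3.525565·8.8210·369.7500 = 11498.851 mm³

Volume = 11498.851 mm³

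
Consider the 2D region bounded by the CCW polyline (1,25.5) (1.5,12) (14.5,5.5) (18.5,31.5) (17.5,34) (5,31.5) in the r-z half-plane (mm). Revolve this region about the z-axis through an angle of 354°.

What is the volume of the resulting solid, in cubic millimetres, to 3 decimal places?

Volume = 21573.657 mm³

Profile (r,z), 6 vertices: (1,25.5) (1.5,12) (14.5,5.5) (18.5,31.5) (17.5,34) (5,31.5)
edge 0: (1,25.5)→(1.5,12)  cross = 1·12 − 1.5·25.5 = -26.2500; (r_i+r_j)·cross = 2.5·-26.2500 = -65.6250
edge 1: (1.5,12)→(14.5,5.5)  cross = 1.5·5.5 − 14.5·12 = -165.7500; (r_i+r_j)·cross = 16·-165.7500 = -2652.0000
edge 2: (14.5,5.5)→(18.5,31.5)  cross = 14.5·31.5 − 18.5·5.5 = 355.0000; (r_i+r_j)·cross = 33·355.0000 = 11715.0000
edge 3: (18.5,31.5)→(17.5,34)  cross = 18.5·34 − 17.5·31.5 = 77.7500; (r_i+r_j)·cross = 36·77.7500 = 2799.0000
edge 4: (17.5,34)→(5,31.5)  cross = 17.5·31.5 − 5·34 = 381.2500; (r_i+r_j)·cross = 22.5·381.2500 = 8578.1250
edge 5: (5,31.5)→(1,25.5)  cross = 5·25.5 − 1·31.5 = 96.0000; (r_i+r_j)·cross = 6·96.0000 = 576.0000
Σcross = 718.0000 → A = |Σcross|/2 = 359.0000 mm²
Σ(r_i+r_j)·cross = 20950.5000 → first moment M = |Σ|/6 = 3491.7500
R_c = M/A = 3491.7500/359.0000 = 9.7263 mm
θ = 354° = 6.178466 rad
V = θ·R_c·A = 6.178466·9.7263·359.0000 = 21573.657 mm³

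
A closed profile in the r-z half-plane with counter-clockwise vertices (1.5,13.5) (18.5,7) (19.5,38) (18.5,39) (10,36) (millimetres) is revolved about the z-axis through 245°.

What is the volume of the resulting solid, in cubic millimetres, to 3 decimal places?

Profile (r,z), 5 vertices: (1.5,13.5) (18.5,7) (19.5,38) (18.5,39) (10,36)
edge 0: (1.5,13.5)→(18.5,7)  cross = 1.5·7 − 18.5·13.5 = -239.2500; (r_i+r_j)·cross = 20·-239.2500 = -4785.0000
edge 1: (18.5,7)→(19.5,38)  cross = 18.5·38 − 19.5·7 = 566.5000; (r_i+r_j)·cross = 38·566.5000 = 21527.0000
edge 2: (19.5,38)→(18.5,39)  cross = 19.5·39 − 18.5·38 = 57.5000; (r_i+r_j)·cross = 38·57.5000 = 2185.0000
edge 3: (18.5,39)→(10,36)  cross = 18.5·36 − 10·39 = 276.0000; (r_i+r_j)·cross = 28.5·276.0000 = 7866.0000
edge 4: (10,36)→(1.5,13.5)  cross = 10·13.5 − 1.5·36 = 81.0000; (r_i+r_j)·cross = 11.5·81.0000 = 931.5000
Σcross = 741.7500 → A = |Σcross|/2 = 370.8750 mm²
Σ(r_i+r_j)·cross = 27724.5000 → first moment M = |Σ|/6 = 4620.7500
R_c = M/A = 4620.7500/370.8750 = 12.4590 mm
θ = 245° = 4.276057 rad
V = θ·R_c·A = 4.276057·12.4590·370.8750 = 19758.589 mm³

Volume = 19758.589 mm³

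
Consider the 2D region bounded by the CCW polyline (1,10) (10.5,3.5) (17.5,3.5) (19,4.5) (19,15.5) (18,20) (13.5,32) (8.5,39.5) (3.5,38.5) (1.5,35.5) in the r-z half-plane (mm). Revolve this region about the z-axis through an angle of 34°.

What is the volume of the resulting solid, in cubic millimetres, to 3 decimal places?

Profile (r,z), 10 vertices: (1,10) (10.5,3.5) (17.5,3.5) (19,4.5) (19,15.5) (18,20) (13.5,32) (8.5,39.5) (3.5,38.5) (1.5,35.5)
edge 0: (1,10)→(10.5,3.5)  cross = 1·3.5 − 10.5·10 = -101.5000; (r_i+r_j)·cross = 11.5·-101.5000 = -1167.2500
edge 1: (10.5,3.5)→(17.5,3.5)  cross = 10.5·3.5 − 17.5·3.5 = -24.5000; (r_i+r_j)·cross = 28·-24.5000 = -686.0000
edge 2: (17.5,3.5)→(19,4.5)  cross = 17.5·4.5 − 19·3.5 = 12.2500; (r_i+r_j)·cross = 36.5·12.2500 = 447.1250
edge 3: (19,4.5)→(19,15.5)  cross = 19·15.5 − 19·4.5 = 209.0000; (r_i+r_j)·cross = 38·209.0000 = 7942.0000
edge 4: (19,15.5)→(18,20)  cross = 19·20 − 18·15.5 = 101.0000; (r_i+r_j)·cross = 37·101.0000 = 3737.0000
edge 5: (18,20)→(13.5,32)  cross = 18·32 − 13.5·20 = 306.0000; (r_i+r_j)·cross = 31.5·306.0000 = 9639.0000
edge 6: (13.5,32)→(8.5,39.5)  cross = 13.5·39.5 − 8.5·32 = 261.2500; (r_i+r_j)·cross = 22·261.2500 = 5747.5000
edge 7: (8.5,39.5)→(3.5,38.5)  cross = 8.5·38.5 − 3.5·39.5 = 189.0000; (r_i+r_j)·cross = 12·189.0000 = 2268.0000
edge 8: (3.5,38.5)→(1.5,35.5)  cross = 3.5·35.5 − 1.5·38.5 = 66.5000; (r_i+r_j)·cross = 5·66.5000 = 332.5000
edge 9: (1.5,35.5)→(1,10)  cross = 1.5·10 − 1·35.5 = -20.5000; (r_i+r_j)·cross = 2.5·-20.5000 = -51.2500
Σcross = 998.5000 → A = |Σcross|/2 = 499.2500 mm²
Σ(r_i+r_j)·cross = 28208.6250 → first moment M = |Σ|/6 = 4701.4375
R_c = M/A = 4701.4375/499.2500 = 9.4170 mm
θ = 34° = 0.593412 rad
V = θ·R_c·A = 0.593412·9.4170·499.2500 = 2789.889 mm³

Volume = 2789.889 mm³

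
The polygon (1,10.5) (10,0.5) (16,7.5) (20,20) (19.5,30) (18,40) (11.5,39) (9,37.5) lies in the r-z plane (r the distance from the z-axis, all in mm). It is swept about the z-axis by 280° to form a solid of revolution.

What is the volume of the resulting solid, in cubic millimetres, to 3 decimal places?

Profile (r,z), 8 vertices: (1,10.5) (10,0.5) (16,7.5) (20,20) (19.5,30) (18,40) (11.5,39) (9,37.5)
edge 0: (1,10.5)→(10,0.5)  cross = 1·0.5 − 10·10.5 = -104.5000; (r_i+r_j)·cross = 11·-104.5000 = -1149.5000
edge 1: (10,0.5)→(16,7.5)  cross = 10·7.5 − 16·0.5 = 67.0000; (r_i+r_j)·cross = 26·67.0000 = 1742.0000
edge 2: (16,7.5)→(20,20)  cross = 16·20 − 20·7.5 = 170.0000; (r_i+r_j)·cross = 36·170.0000 = 6120.0000
edge 3: (20,20)→(19.5,30)  cross = 20·30 − 19.5·20 = 210.0000; (r_i+r_j)·cross = 39.5·210.0000 = 8295.0000
edge 4: (19.5,30)→(18,40)  cross = 19.5·40 − 18·30 = 240.0000; (r_i+r_j)·cross = 37.5·240.0000 = 9000.0000
edge 5: (18,40)→(11.5,39)  cross = 18·39 − 11.5·40 = 242.0000; (r_i+r_j)·cross = 29.5·242.0000 = 7139.0000
edge 6: (11.5,39)→(9,37.5)  cross = 11.5·37.5 − 9·39 = 80.2500; (r_i+r_j)·cross = 20.5·80.2500 = 1645.1250
edge 7: (9,37.5)→(1,10.5)  cross = 9·10.5 − 1·37.5 = 57.0000; (r_i+r_j)·cross = 10·57.0000 = 570.0000
Σcross = 961.7500 → A = |Σcross|/2 = 480.8750 mm²
Σ(r_i+r_j)·cross = 33361.6250 → first moment M = |Σ|/6 = 5560.2708
R_c = M/A = 5560.2708/480.8750 = 11.5628 mm
θ = 280° = 4.886922 rad
V = θ·R_c·A = 4.886922·11.5628·480.8750 = 27172.609 mm³

Volume = 27172.609 mm³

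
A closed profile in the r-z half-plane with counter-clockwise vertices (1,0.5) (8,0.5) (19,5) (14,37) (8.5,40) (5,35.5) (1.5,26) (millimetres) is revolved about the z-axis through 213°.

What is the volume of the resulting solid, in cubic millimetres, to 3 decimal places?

Volume = 17976.916 mm³

Profile (r,z), 7 vertices: (1,0.5) (8,0.5) (19,5) (14,37) (8.5,40) (5,35.5) (1.5,26)
edge 0: (1,0.5)→(8,0.5)  cross = 1·0.5 − 8·0.5 = -3.5000; (r_i+r_j)·cross = 9·-3.5000 = -31.5000
edge 1: (8,0.5)→(19,5)  cross = 8·5 − 19·0.5 = 30.5000; (r_i+r_j)·cross = 27·30.5000 = 823.5000
edge 2: (19,5)→(14,37)  cross = 19·37 − 14·5 = 633.0000; (r_i+r_j)·cross = 33·633.0000 = 20889.0000
edge 3: (14,37)→(8.5,40)  cross = 14·40 − 8.5·37 = 245.5000; (r_i+r_j)·cross = 22.5·245.5000 = 5523.7500
edge 4: (8.5,40)→(5,35.5)  cross = 8.5·35.5 − 5·40 = 101.7500; (r_i+r_j)·cross = 13.5·101.7500 = 1373.6250
edge 5: (5,35.5)→(1.5,26)  cross = 5·26 − 1.5·35.5 = 76.7500; (r_i+r_j)·cross = 6.5·76.7500 = 498.8750
edge 6: (1.5,26)→(1,0.5)  cross = 1.5·0.5 − 1·26 = -25.2500; (r_i+r_j)·cross = 2.5·-25.2500 = -63.1250
Σcross = 1058.7500 → A = |Σcross|/2 = 529.3750 mm²
Σ(r_i+r_j)·cross = 29014.1250 → first moment M = |Σ|/6 = 4835.6875
R_c = M/A = 4835.6875/529.3750 = 9.1347 mm
θ = 213° = 3.717551 rad
V = θ·R_c·A = 3.717551·9.1347·529.3750 = 17976.916 mm³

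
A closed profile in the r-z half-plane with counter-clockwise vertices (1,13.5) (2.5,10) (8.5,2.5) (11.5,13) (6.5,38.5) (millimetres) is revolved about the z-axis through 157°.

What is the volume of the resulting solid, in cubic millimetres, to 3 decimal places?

Profile (r,z), 5 vertices: (1,13.5) (2.5,10) (8.5,2.5) (11.5,13) (6.5,38.5)
edge 0: (1,13.5)→(2.5,10)  cross = 1·10 − 2.5·13.5 = -23.7500; (r_i+r_j)·cross = 3.5·-23.7500 = -83.1250
edge 1: (2.5,10)→(8.5,2.5)  cross = 2.5·2.5 − 8.5·10 = -78.7500; (r_i+r_j)·cross = 11·-78.7500 = -866.2500
edge 2: (8.5,2.5)→(11.5,13)  cross = 8.5·13 − 11.5·2.5 = 81.7500; (r_i+r_j)·cross = 20·81.7500 = 1635.0000
edge 3: (11.5,13)→(6.5,38.5)  cross = 11.5·38.5 − 6.5·13 = 358.2500; (r_i+r_j)·cross = 18·358.2500 = 6448.5000
edge 4: (6.5,38.5)→(1,13.5)  cross = 6.5·13.5 − 1·38.5 = 49.2500; (r_i+r_j)·cross = 7.5·49.2500 = 369.3750
Σcross = 386.7500 → A = |Σcross|/2 = 193.3750 mm²
Σ(r_i+r_j)·cross = 7503.5000 → first moment M = |Σ|/6 = 1250.5833
R_c = M/A = 1250.5833/193.3750 = 6.4671 mm
θ = 157° = 2.740167 rad
V = θ·R_c·A = 2.740167·6.4671·193.3750 = 3426.807 mm³

Volume = 3426.807 mm³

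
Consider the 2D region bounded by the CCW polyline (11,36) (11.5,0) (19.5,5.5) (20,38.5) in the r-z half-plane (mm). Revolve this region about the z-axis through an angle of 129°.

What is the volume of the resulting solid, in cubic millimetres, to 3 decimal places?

Volume = 10186.751 mm³

Profile (r,z), 4 vertices: (11,36) (11.5,0) (19.5,5.5) (20,38.5)
edge 0: (11,36)→(11.5,0)  cross = 11·0 − 11.5·36 = -414.0000; (r_i+r_j)·cross = 22.5·-414.0000 = -9315.0000
edge 1: (11.5,0)→(19.5,5.5)  cross = 11.5·5.5 − 19.5·0 = 63.2500; (r_i+r_j)·cross = 31·63.2500 = 1960.7500
edge 2: (19.5,5.5)→(20,38.5)  cross = 19.5·38.5 − 20·5.5 = 640.7500; (r_i+r_j)·cross = 39.5·640.7500 = 25309.6250
edge 3: (20,38.5)→(11,36)  cross = 20·36 − 11·38.5 = 296.5000; (r_i+r_j)·cross = 31·296.5000 = 9191.5000
Σcross = 586.5000 → A = |Σcross|/2 = 293.2500 mm²
Σ(r_i+r_j)·cross = 27146.8750 → first moment M = |Σ|/6 = 4524.4792
R_c = M/A = 4524.4792/293.2500 = 15.4287 mm
θ = 129° = 2.251475 rad
V = θ·R_c·A = 2.251475·15.4287·293.2500 = 10186.751 mm³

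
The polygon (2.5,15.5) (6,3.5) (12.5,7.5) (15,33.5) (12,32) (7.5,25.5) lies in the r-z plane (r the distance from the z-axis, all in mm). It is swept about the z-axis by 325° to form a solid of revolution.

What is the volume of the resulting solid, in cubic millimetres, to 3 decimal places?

Volume = 11010.800 mm³

Profile (r,z), 6 vertices: (2.5,15.5) (6,3.5) (12.5,7.5) (15,33.5) (12,32) (7.5,25.5)
edge 0: (2.5,15.5)→(6,3.5)  cross = 2.5·3.5 − 6·15.5 = -84.2500; (r_i+r_j)·cross = 8.5·-84.2500 = -716.1250
edge 1: (6,3.5)→(12.5,7.5)  cross = 6·7.5 − 12.5·3.5 = 1.2500; (r_i+r_j)·cross = 18.5·1.2500 = 23.1250
edge 2: (12.5,7.5)→(15,33.5)  cross = 12.5·33.5 − 15·7.5 = 306.2500; (r_i+r_j)·cross = 27.5·306.2500 = 8421.8750
edge 3: (15,33.5)→(12,32)  cross = 15·32 − 12·33.5 = 78.0000; (r_i+r_j)·cross = 27·78.0000 = 2106.0000
edge 4: (12,32)→(7.5,25.5)  cross = 12·25.5 − 7.5·32 = 66.0000; (r_i+r_j)·cross = 19.5·66.0000 = 1287.0000
edge 5: (7.5,25.5)→(2.5,15.5)  cross = 7.5·15.5 − 2.5·25.5 = 52.5000; (r_i+r_j)·cross = 10·52.5000 = 525.0000
Σcross = 419.7500 → A = |Σcross|/2 = 209.8750 mm²
Σ(r_i+r_j)·cross = 11646.8750 → first moment M = |Σ|/6 = 1941.1458
R_c = M/A = 1941.1458/209.8750 = 9.2491 mm
θ = 325° = 5.672320 rad
V = θ·R_c·A = 5.672320·9.2491·209.8750 = 11010.800 mm³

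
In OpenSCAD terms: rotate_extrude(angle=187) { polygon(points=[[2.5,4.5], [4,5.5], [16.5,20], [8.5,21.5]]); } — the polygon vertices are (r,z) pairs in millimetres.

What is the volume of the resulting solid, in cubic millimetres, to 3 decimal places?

Profile (r,z), 4 vertices: (2.5,4.5) (4,5.5) (16.5,20) (8.5,21.5)
edge 0: (2.5,4.5)→(4,5.5)  cross = 2.5·5.5 − 4·4.5 = -4.2500; (r_i+r_j)·cross = 6.5·-4.2500 = -27.6250
edge 1: (4,5.5)→(16.5,20)  cross = 4·20 − 16.5·5.5 = -10.7500; (r_i+r_j)·cross = 20.5·-10.7500 = -220.3750
edge 2: (16.5,20)→(8.5,21.5)  cross = 16.5·21.5 − 8.5·20 = 184.7500; (r_i+r_j)·cross = 25·184.7500 = 4618.7500
edge 3: (8.5,21.5)→(2.5,4.5)  cross = 8.5·4.5 − 2.5·21.5 = -15.5000; (r_i+r_j)·cross = 11·-15.5000 = -170.5000
Σcross = 154.2500 → A = |Σcross|/2 = 77.1250 mm²
Σ(r_i+r_j)·cross = 4200.2500 → first moment M = |Σ|/6 = 700.0417
R_c = M/A = 700.0417/77.1250 = 9.0767 mm
θ = 187° = 3.263766 rad
V = θ·R_c·A = 3.263766·9.0767·77.1250 = 2284.772 mm³

Volume = 2284.772 mm³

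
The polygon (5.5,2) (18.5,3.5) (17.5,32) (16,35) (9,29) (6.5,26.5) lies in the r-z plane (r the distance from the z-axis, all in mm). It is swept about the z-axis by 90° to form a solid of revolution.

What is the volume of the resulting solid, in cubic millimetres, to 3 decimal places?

Profile (r,z), 6 vertices: (5.5,2) (18.5,3.5) (17.5,32) (16,35) (9,29) (6.5,26.5)
edge 0: (5.5,2)→(18.5,3.5)  cross = 5.5·3.5 − 18.5·2 = -17.7500; (r_i+r_j)·cross = 24·-17.7500 = -426.0000
edge 1: (18.5,3.5)→(17.5,32)  cross = 18.5·32 − 17.5·3.5 = 530.7500; (r_i+r_j)·cross = 36·530.7500 = 19107.0000
edge 2: (17.5,32)→(16,35)  cross = 17.5·35 − 16·32 = 100.5000; (r_i+r_j)·cross = 33.5·100.5000 = 3366.7500
edge 3: (16,35)→(9,29)  cross = 16·29 − 9·35 = 149.0000; (r_i+r_j)·cross = 25·149.0000 = 3725.0000
edge 4: (9,29)→(6.5,26.5)  cross = 9·26.5 − 6.5·29 = 50.0000; (r_i+r_j)·cross = 15.5·50.0000 = 775.0000
edge 5: (6.5,26.5)→(5.5,2)  cross = 6.5·2 − 5.5·26.5 = -132.7500; (r_i+r_j)·cross = 12·-132.7500 = -1593.0000
Σcross = 679.7500 → A = |Σcross|/2 = 339.8750 mm²
Σ(r_i+r_j)·cross = 24954.7500 → first moment M = |Σ|/6 = 4159.1250
R_c = M/A = 4159.1250/339.8750 = 12.2372 mm
θ = 90° = 1.570796 rad
V = θ·R_c·A = 1.570796·12.2372·339.8750 = 6533.138 mm³

Volume = 6533.138 mm³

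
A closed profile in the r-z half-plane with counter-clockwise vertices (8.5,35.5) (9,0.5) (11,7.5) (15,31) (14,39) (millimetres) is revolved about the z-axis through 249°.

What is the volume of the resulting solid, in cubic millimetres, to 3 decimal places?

Profile (r,z), 5 vertices: (8.5,35.5) (9,0.5) (11,7.5) (15,31) (14,39)
edge 0: (8.5,35.5)→(9,0.5)  cross = 8.5·0.5 − 9·35.5 = -315.2500; (r_i+r_j)·cross = 17.5·-315.2500 = -5516.8750
edge 1: (9,0.5)→(11,7.5)  cross = 9·7.5 − 11·0.5 = 62.0000; (r_i+r_j)·cross = 20·62.0000 = 1240.0000
edge 2: (11,7.5)→(15,31)  cross = 11·31 − 15·7.5 = 228.5000; (r_i+r_j)·cross = 26·228.5000 = 5941.0000
edge 3: (15,31)→(14,39)  cross = 15·39 − 14·31 = 151.0000; (r_i+r_j)·cross = 29·151.0000 = 4379.0000
edge 4: (14,39)→(8.5,35.5)  cross = 14·35.5 − 8.5·39 = 165.5000; (r_i+r_j)·cross = 22.5·165.5000 = 3723.7500
Σcross = 291.7500 → A = |Σcross|/2 = 145.8750 mm²
Σ(r_i+r_j)·cross = 9766.8750 → first moment M = |Σ|/6 = 1627.8125
R_c = M/A = 1627.8125/145.8750 = 11.1590 mm
θ = 249° = 4.345870 rad
V = θ·R_c·A = 4.345870·11.1590·145.8750 = 7074.261 mm³

Volume = 7074.261 mm³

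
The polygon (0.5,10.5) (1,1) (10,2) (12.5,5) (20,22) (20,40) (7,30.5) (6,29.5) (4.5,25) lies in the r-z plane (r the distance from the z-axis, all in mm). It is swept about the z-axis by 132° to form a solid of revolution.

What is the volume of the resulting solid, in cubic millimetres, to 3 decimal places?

Profile (r,z), 9 vertices: (0.5,10.5) (1,1) (10,2) (12.5,5) (20,22) (20,40) (7,30.5) (6,29.5) (4.5,25)
edge 0: (0.5,10.5)→(1,1)  cross = 0.5·1 − 1·10.5 = -10.0000; (r_i+r_j)·cross = 1.5·-10.0000 = -15.0000
edge 1: (1,1)→(10,2)  cross = 1·2 − 10·1 = -8.0000; (r_i+r_j)·cross = 11·-8.0000 = -88.0000
edge 2: (10,2)→(12.5,5)  cross = 10·5 − 12.5·2 = 25.0000; (r_i+r_j)·cross = 22.5·25.0000 = 562.5000
edge 3: (12.5,5)→(20,22)  cross = 12.5·22 − 20·5 = 175.0000; (r_i+r_j)·cross = 32.5·175.0000 = 5687.5000
edge 4: (20,22)→(20,40)  cross = 20·40 − 20·22 = 360.0000; (r_i+r_j)·cross = 40·360.0000 = 14400.0000
edge 5: (20,40)→(7,30.5)  cross = 20·30.5 − 7·40 = 330.0000; (r_i+r_j)·cross = 27·330.0000 = 8910.0000
edge 6: (7,30.5)→(6,29.5)  cross = 7·29.5 − 6·30.5 = 23.5000; (r_i+r_j)·cross = 13·23.5000 = 305.5000
edge 7: (6,29.5)→(4.5,25)  cross = 6·25 − 4.5·29.5 = 17.2500; (r_i+r_j)·cross = 10.5·17.2500 = 181.1250
edge 8: (4.5,25)→(0.5,10.5)  cross = 4.5·10.5 − 0.5·25 = 34.7500; (r_i+r_j)·cross = 5·34.7500 = 173.7500
Σcross = 947.5000 → A = |Σcross|/2 = 473.7500 mm²
Σ(r_i+r_j)·cross = 30117.3750 → first moment M = |Σ|/6 = 5019.5625
R_c = M/A = 5019.5625/473.7500 = 10.5954 mm
θ = 132° = 2.303835 rad
V = θ·R_c·A = 2.303835·10.5954·473.7500 = 11564.242 mm³

Volume = 11564.242 mm³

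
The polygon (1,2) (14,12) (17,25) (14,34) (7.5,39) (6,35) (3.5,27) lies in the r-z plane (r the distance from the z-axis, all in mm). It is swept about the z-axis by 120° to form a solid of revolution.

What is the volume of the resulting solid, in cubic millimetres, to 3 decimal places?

Profile (r,z), 7 vertices: (1,2) (14,12) (17,25) (14,34) (7.5,39) (6,35) (3.5,27)
edge 0: (1,2)→(14,12)  cross = 1·12 − 14·2 = -16.0000; (r_i+r_j)·cross = 15·-16.0000 = -240.0000
edge 1: (14,12)→(17,25)  cross = 14·25 − 17·12 = 146.0000; (r_i+r_j)·cross = 31·146.0000 = 4526.0000
edge 2: (17,25)→(14,34)  cross = 17·34 − 14·25 = 228.0000; (r_i+r_j)·cross = 31·228.0000 = 7068.0000
edge 3: (14,34)→(7.5,39)  cross = 14·39 − 7.5·34 = 291.0000; (r_i+r_j)·cross = 21.5·291.0000 = 6256.5000
edge 4: (7.5,39)→(6,35)  cross = 7.5·35 − 6·39 = 28.5000; (r_i+r_j)·cross = 13.5·28.5000 = 384.7500
edge 5: (6,35)→(3.5,27)  cross = 6·27 − 3.5·35 = 39.5000; (r_i+r_j)·cross = 9.5·39.5000 = 375.2500
edge 6: (3.5,27)→(1,2)  cross = 3.5·2 − 1·27 = -20.0000; (r_i+r_j)·cross = 4.5·-20.0000 = -90.0000
Σcross = 697.0000 → A = |Σcross|/2 = 348.5000 mm²
Σ(r_i+r_j)·cross = 18280.5000 → first moment M = |Σ|/6 = 3046.7500
R_c = M/A = 3046.7500/348.5000 = 8.7425 mm
θ = 120° = 2.094395 rad
V = θ·R_c·A = 2.094395·8.7425·348.5000 = 6381.098 mm³

Volume = 6381.098 mm³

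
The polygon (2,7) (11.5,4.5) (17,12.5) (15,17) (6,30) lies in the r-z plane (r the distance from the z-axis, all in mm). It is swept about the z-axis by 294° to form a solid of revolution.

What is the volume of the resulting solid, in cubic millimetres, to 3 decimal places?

Profile (r,z), 5 vertices: (2,7) (11.5,4.5) (17,12.5) (15,17) (6,30)
edge 0: (2,7)→(11.5,4.5)  cross = 2·4.5 − 11.5·7 = -71.5000; (r_i+r_j)·cross = 13.5·-71.5000 = -965.2500
edge 1: (11.5,4.5)→(17,12.5)  cross = 11.5·12.5 − 17·4.5 = 67.2500; (r_i+r_j)·cross = 28.5·67.2500 = 1916.6250
edge 2: (17,12.5)→(15,17)  cross = 17·17 − 15·12.5 = 101.5000; (r_i+r_j)·cross = 32·101.5000 = 3248.0000
edge 3: (15,17)→(6,30)  cross = 15·30 − 6·17 = 348.0000; (r_i+r_j)·cross = 21·348.0000 = 7308.0000
edge 4: (6,30)→(2,7)  cross = 6·7 − 2·30 = -18.0000; (r_i+r_j)·cross = 8·-18.0000 = -144.0000
Σcross = 427.2500 → A = |Σcross|/2 = 213.6250 mm²
Σ(r_i+r_j)·cross = 11363.3750 → first moment M = |Σ|/6 = 1893.8958
R_c = M/A = 1893.8958/213.6250 = 8.8655 mm
θ = 294° = 5.131268 rad
V = θ·R_c·A = 5.131268·8.8655·213.6250 = 9718.087 mm³

Volume = 9718.087 mm³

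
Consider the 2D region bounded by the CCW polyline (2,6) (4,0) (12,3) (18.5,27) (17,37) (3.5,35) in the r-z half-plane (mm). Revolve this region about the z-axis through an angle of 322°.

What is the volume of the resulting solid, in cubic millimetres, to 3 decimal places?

Profile (r,z), 6 vertices: (2,6) (4,0) (12,3) (18.5,27) (17,37) (3.5,35)
edge 0: (2,6)→(4,0)  cross = 2·0 − 4·6 = -24.0000; (r_i+r_j)·cross = 6·-24.0000 = -144.0000
edge 1: (4,0)→(12,3)  cross = 4·3 − 12·0 = 12.0000; (r_i+r_j)·cross = 16·12.0000 = 192.0000
edge 2: (12,3)→(18.5,27)  cross = 12·27 − 18.5·3 = 268.5000; (r_i+r_j)·cross = 30.5·268.5000 = 8189.2500
edge 3: (18.5,27)→(17,37)  cross = 18.5·37 − 17·27 = 225.5000; (r_i+r_j)·cross = 35.5·225.5000 = 8005.2500
edge 4: (17,37)→(3.5,35)  cross = 17·35 − 3.5·37 = 465.5000; (r_i+r_j)·cross = 20.5·465.5000 = 9542.7500
edge 5: (3.5,35)→(2,6)  cross = 3.5·6 − 2·35 = -49.0000; (r_i+r_j)·cross = 5.5·-49.0000 = -269.5000
Σcross = 898.5000 → A = |Σcross|/2 = 449.2500 mm²
Σ(r_i+r_j)·cross = 25515.7500 → first moment M = |Σ|/6 = 4252.6250
R_c = M/A = 4252.6250/449.2500 = 9.4661 mm
θ = 322° = 5.619960 rad
V = θ·R_c·A = 5.619960·9.4661·449.2500 = 23899.583 mm³

Volume = 23899.583 mm³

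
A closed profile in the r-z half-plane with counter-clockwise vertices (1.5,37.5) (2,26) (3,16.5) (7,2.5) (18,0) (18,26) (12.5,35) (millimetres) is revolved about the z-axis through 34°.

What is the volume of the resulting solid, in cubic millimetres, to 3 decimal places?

Profile (r,z), 7 vertices: (1.5,37.5) (2,26) (3,16.5) (7,2.5) (18,0) (18,26) (12.5,35)
edge 0: (1.5,37.5)→(2,26)  cross = 1.5·26 − 2·37.5 = -36.0000; (r_i+r_j)·cross = 3.5·-36.0000 = -126.0000
edge 1: (2,26)→(3,16.5)  cross = 2·16.5 − 3·26 = -45.0000; (r_i+r_j)·cross = 5·-45.0000 = -225.0000
edge 2: (3,16.5)→(7,2.5)  cross = 3·2.5 − 7·16.5 = -108.0000; (r_i+r_j)·cross = 10·-108.0000 = -1080.0000
edge 3: (7,2.5)→(18,0)  cross = 7·0 − 18·2.5 = -45.0000; (r_i+r_j)·cross = 25·-45.0000 = -1125.0000
edge 4: (18,0)→(18,26)  cross = 18·26 − 18·0 = 468.0000; (r_i+r_j)·cross = 36·468.0000 = 16848.0000
edge 5: (18,26)→(12.5,35)  cross = 18·35 − 12.5·26 = 305.0000; (r_i+r_j)·cross = 30.5·305.0000 = 9302.5000
edge 6: (12.5,35)→(1.5,37.5)  cross = 12.5·37.5 − 1.5·35 = 416.2500; (r_i+r_j)·cross = 14·416.2500 = 5827.5000
Σcross = 955.2500 → A = |Σcross|/2 = 477.6250 mm²
Σ(r_i+r_j)·cross = 29422.0000 → first moment M = |Σ|/6 = 4903.6667
R_c = M/A = 4903.6667/477.6250 = 10.2668 mm
θ = 34° = 0.593412 rad
V = θ·R_c·A = 0.593412·10.2668·477.6250 = 2909.894 mm³

Volume = 2909.894 mm³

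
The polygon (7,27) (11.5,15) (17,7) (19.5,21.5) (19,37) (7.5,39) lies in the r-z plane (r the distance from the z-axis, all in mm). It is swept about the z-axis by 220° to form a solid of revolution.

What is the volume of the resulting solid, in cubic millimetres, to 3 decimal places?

Profile (r,z), 6 vertices: (7,27) (11.5,15) (17,7) (19.5,21.5) (19,37) (7.5,39)
edge 0: (7,27)→(11.5,15)  cross = 7·15 − 11.5·27 = -205.5000; (r_i+r_j)·cross = 18.5·-205.5000 = -3801.7500
edge 1: (11.5,15)→(17,7)  cross = 11.5·7 − 17·15 = -174.5000; (r_i+r_j)·cross = 28.5·-174.5000 = -4973.2500
edge 2: (17,7)→(19.5,21.5)  cross = 17·21.5 − 19.5·7 = 229.0000; (r_i+r_j)·cross = 36.5·229.0000 = 8358.5000
edge 3: (19.5,21.5)→(19,37)  cross = 19.5·37 − 19·21.5 = 313.0000; (r_i+r_j)·cross = 38.5·313.0000 = 12050.5000
edge 4: (19,37)→(7.5,39)  cross = 19·39 − 7.5·37 = 463.5000; (r_i+r_j)·cross = 26.5·463.5000 = 12282.7500
edge 5: (7.5,39)→(7,27)  cross = 7.5·27 − 7·39 = -70.5000; (r_i+r_j)·cross = 14.5·-70.5000 = -1022.2500
Σcross = 555.0000 → A = |Σcross|/2 = 277.5000 mm²
Σ(r_i+r_j)·cross = 22894.5000 → first moment M = |Σ|/6 = 3815.7500
R_c = M/A = 3815.7500/277.5000 = 13.7505 mm
θ = 220° = 3.839724 rad
V = θ·R_c·A = 3.839724·13.7505·277.5000 = 14651.428 mm³

Volume = 14651.428 mm³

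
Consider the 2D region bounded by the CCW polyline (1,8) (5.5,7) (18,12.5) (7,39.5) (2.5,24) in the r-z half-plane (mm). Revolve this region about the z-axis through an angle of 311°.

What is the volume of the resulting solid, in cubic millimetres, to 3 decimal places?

Volume = 13249.232 mm³

Profile (r,z), 5 vertices: (1,8) (5.5,7) (18,12.5) (7,39.5) (2.5,24)
edge 0: (1,8)→(5.5,7)  cross = 1·7 − 5.5·8 = -37.0000; (r_i+r_j)·cross = 6.5·-37.0000 = -240.5000
edge 1: (5.5,7)→(18,12.5)  cross = 5.5·12.5 − 18·7 = -57.2500; (r_i+r_j)·cross = 23.5·-57.2500 = -1345.3750
edge 2: (18,12.5)→(7,39.5)  cross = 18·39.5 − 7·12.5 = 623.5000; (r_i+r_j)·cross = 25·623.5000 = 15587.5000
edge 3: (7,39.5)→(2.5,24)  cross = 7·24 − 2.5·39.5 = 69.2500; (r_i+r_j)·cross = 9.5·69.2500 = 657.8750
edge 4: (2.5,24)→(1,8)  cross = 2.5·8 − 1·24 = -4.0000; (r_i+r_j)·cross = 3.5·-4.0000 = -14.0000
Σcross = 594.5000 → A = |Σcross|/2 = 297.2500 mm²
Σ(r_i+r_j)·cross = 14645.5000 → first moment M = |Σ|/6 = 2440.9167
R_c = M/A = 2440.9167/297.2500 = 8.2117 mm
θ = 311° = 5.427974 rad
V = θ·R_c·A = 5.427974·8.2117·297.2500 = 13249.232 mm³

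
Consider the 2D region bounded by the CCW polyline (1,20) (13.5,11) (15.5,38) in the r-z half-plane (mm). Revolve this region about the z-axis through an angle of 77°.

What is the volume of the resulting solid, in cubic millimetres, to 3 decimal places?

Volume = 2388.789 mm³

Profile (r,z), 3 vertices: (1,20) (13.5,11) (15.5,38)
edge 0: (1,20)→(13.5,11)  cross = 1·11 − 13.5·20 = -259.0000; (r_i+r_j)·cross = 14.5·-259.0000 = -3755.5000
edge 1: (13.5,11)→(15.5,38)  cross = 13.5·38 − 15.5·11 = 342.5000; (r_i+r_j)·cross = 29·342.5000 = 9932.5000
edge 2: (15.5,38)→(1,20)  cross = 15.5·20 − 1·38 = 272.0000; (r_i+r_j)·cross = 16.5·272.0000 = 4488.0000
Σcross = 355.5000 → A = |Σcross|/2 = 177.7500 mm²
Σ(r_i+r_j)·cross = 10665.0000 → first moment M = |Σ|/6 = 1777.5000
R_c = M/A = 1777.5000/177.7500 = 10.0000 mm
θ = 77° = 1.343904 rad
V = θ·R_c·A = 1.343904·10.0000·177.7500 = 2388.789 mm³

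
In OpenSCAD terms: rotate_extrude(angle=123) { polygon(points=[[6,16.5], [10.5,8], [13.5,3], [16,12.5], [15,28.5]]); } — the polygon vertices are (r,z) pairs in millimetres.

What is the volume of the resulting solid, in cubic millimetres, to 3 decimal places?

Volume = 3431.051 mm³

Profile (r,z), 5 vertices: (6,16.5) (10.5,8) (13.5,3) (16,12.5) (15,28.5)
edge 0: (6,16.5)→(10.5,8)  cross = 6·8 − 10.5·16.5 = -125.2500; (r_i+r_j)·cross = 16.5·-125.2500 = -2066.6250
edge 1: (10.5,8)→(13.5,3)  cross = 10.5·3 − 13.5·8 = -76.5000; (r_i+r_j)·cross = 24·-76.5000 = -1836.0000
edge 2: (13.5,3)→(16,12.5)  cross = 13.5·12.5 − 16·3 = 120.7500; (r_i+r_j)·cross = 29.5·120.7500 = 3562.1250
edge 3: (16,12.5)→(15,28.5)  cross = 16·28.5 − 15·12.5 = 268.5000; (r_i+r_j)·cross = 31·268.5000 = 8323.5000
edge 4: (15,28.5)→(6,16.5)  cross = 15·16.5 − 6·28.5 = 76.5000; (r_i+r_j)·cross = 21·76.5000 = 1606.5000
Σcross = 264.0000 → A = |Σcross|/2 = 132.0000 mm²
Σ(r_i+r_j)·cross = 9589.5000 → first moment M = |Σ|/6 = 1598.2500
R_c = M/A = 1598.2500/132.0000 = 12.1080 mm
θ = 123° = 2.146755 rad
V = θ·R_c·A = 2.146755·12.1080·132.0000 = 3431.051 mm³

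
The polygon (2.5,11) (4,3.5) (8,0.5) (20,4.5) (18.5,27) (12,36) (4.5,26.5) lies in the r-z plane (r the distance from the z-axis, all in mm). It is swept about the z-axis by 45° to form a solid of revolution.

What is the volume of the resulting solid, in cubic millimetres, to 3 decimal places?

Profile (r,z), 7 vertices: (2.5,11) (4,3.5) (8,0.5) (20,4.5) (18.5,27) (12,36) (4.5,26.5)
edge 0: (2.5,11)→(4,3.5)  cross = 2.5·3.5 − 4·11 = -35.2500; (r_i+r_j)·cross = 6.5·-35.2500 = -229.1250
edge 1: (4,3.5)→(8,0.5)  cross = 4·0.5 − 8·3.5 = -26.0000; (r_i+r_j)·cross = 12·-26.0000 = -312.0000
edge 2: (8,0.5)→(20,4.5)  cross = 8·4.5 − 20·0.5 = 26.0000; (r_i+r_j)·cross = 28·26.0000 = 728.0000
edge 3: (20,4.5)→(18.5,27)  cross = 20·27 − 18.5·4.5 = 456.7500; (r_i+r_j)·cross = 38.5·456.7500 = 17584.8750
edge 4: (18.5,27)→(12,36)  cross = 18.5·36 − 12·27 = 342.0000; (r_i+r_j)·cross = 30.5·342.0000 = 10431.0000
edge 5: (12,36)→(4.5,26.5)  cross = 12·26.5 − 4.5·36 = 156.0000; (r_i+r_j)·cross = 16.5·156.0000 = 2574.0000
edge 6: (4.5,26.5)→(2.5,11)  cross = 4.5·11 − 2.5·26.5 = -16.7500; (r_i+r_j)·cross = 7·-16.7500 = -117.2500
Σcross = 902.7500 → A = |Σcross|/2 = 451.3750 mm²
Σ(r_i+r_j)·cross = 30659.5000 → first moment M = |Σ|/6 = 5109.9167
R_c = M/A = 5109.9167/451.3750 = 11.3208 mm
θ = 45° = 0.785398 rad
V = θ·R_c·A = 0.785398·11.3208·451.3750 = 4013.319 mm³

Volume = 4013.319 mm³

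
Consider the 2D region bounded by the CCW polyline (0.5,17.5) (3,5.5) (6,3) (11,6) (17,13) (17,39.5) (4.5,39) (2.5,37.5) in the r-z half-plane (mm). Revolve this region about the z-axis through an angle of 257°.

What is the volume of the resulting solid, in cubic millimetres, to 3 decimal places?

Profile (r,z), 8 vertices: (0.5,17.5) (3,5.5) (6,3) (11,6) (17,13) (17,39.5) (4.5,39) (2.5,37.5)
edge 0: (0.5,17.5)→(3,5.5)  cross = 0.5·5.5 − 3·17.5 = -49.7500; (r_i+r_j)·cross = 3.5·-49.7500 = -174.1250
edge 1: (3,5.5)→(6,3)  cross = 3·3 − 6·5.5 = -24.0000; (r_i+r_j)·cross = 9·-24.0000 = -216.0000
edge 2: (6,3)→(11,6)  cross = 6·6 − 11·3 = 3.0000; (r_i+r_j)·cross = 17·3.0000 = 51.0000
edge 3: (11,6)→(17,13)  cross = 11·13 − 17·6 = 41.0000; (r_i+r_j)·cross = 28·41.0000 = 1148.0000
edge 4: (17,13)→(17,39.5)  cross = 17·39.5 − 17·13 = 450.5000; (r_i+r_j)·cross = 34·450.5000 = 15317.0000
edge 5: (17,39.5)→(4.5,39)  cross = 17·39 − 4.5·39.5 = 485.2500; (r_i+r_j)·cross = 21.5·485.2500 = 10432.8750
edge 6: (4.5,39)→(2.5,37.5)  cross = 4.5·37.5 − 2.5·39 = 71.2500; (r_i+r_j)·cross = 7·71.2500 = 498.7500
edge 7: (2.5,37.5)→(0.5,17.5)  cross = 2.5·17.5 − 0.5·37.5 = 25.0000; (r_i+r_j)·cross = 3·25.0000 = 75.0000
Σcross = 1002.2500 → A = |Σcross|/2 = 501.1250 mm²
Σ(r_i+r_j)·cross = 27132.5000 → first moment M = |Σ|/6 = 4522.0833
R_c = M/A = 4522.0833/501.1250 = 9.0239 mm
θ = 257° = 4.485496 rad
V = θ·R_c·A = 4.485496·9.0239·501.1250 = 20283.788 mm³

Volume = 20283.788 mm³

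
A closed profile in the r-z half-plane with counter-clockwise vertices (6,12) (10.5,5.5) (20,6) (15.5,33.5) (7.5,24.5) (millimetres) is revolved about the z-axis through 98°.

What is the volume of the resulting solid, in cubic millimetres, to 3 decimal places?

Volume = 5616.315 mm³

Profile (r,z), 5 vertices: (6,12) (10.5,5.5) (20,6) (15.5,33.5) (7.5,24.5)
edge 0: (6,12)→(10.5,5.5)  cross = 6·5.5 − 10.5·12 = -93.0000; (r_i+r_j)·cross = 16.5·-93.0000 = -1534.5000
edge 1: (10.5,5.5)→(20,6)  cross = 10.5·6 − 20·5.5 = -47.0000; (r_i+r_j)·cross = 30.5·-47.0000 = -1433.5000
edge 2: (20,6)→(15.5,33.5)  cross = 20·33.5 − 15.5·6 = 577.0000; (r_i+r_j)·cross = 35.5·577.0000 = 20483.5000
edge 3: (15.5,33.5)→(7.5,24.5)  cross = 15.5·24.5 − 7.5·33.5 = 128.5000; (r_i+r_j)·cross = 23·128.5000 = 2955.5000
edge 4: (7.5,24.5)→(6,12)  cross = 7.5·12 − 6·24.5 = -57.0000; (r_i+r_j)·cross = 13.5·-57.0000 = -769.5000
Σcross = 508.5000 → A = |Σcross|/2 = 254.2500 mm²
Σ(r_i+r_j)·cross = 19701.5000 → first moment M = |Σ|/6 = 3283.5833
R_c = M/A = 3283.5833/254.2500 = 12.9148 mm
θ = 98° = 1.710423 rad
V = θ·R_c·A = 1.710423·12.9148·254.2500 = 5616.315 mm³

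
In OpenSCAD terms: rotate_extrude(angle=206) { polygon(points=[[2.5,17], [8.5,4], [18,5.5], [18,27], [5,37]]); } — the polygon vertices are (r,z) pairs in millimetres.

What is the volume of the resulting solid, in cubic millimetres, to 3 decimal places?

Profile (r,z), 5 vertices: (2.5,17) (8.5,4) (18,5.5) (18,27) (5,37)
edge 0: (2.5,17)→(8.5,4)  cross = 2.5·4 − 8.5·17 = -134.5000; (r_i+r_j)·cross = 11·-134.5000 = -1479.5000
edge 1: (8.5,4)→(18,5.5)  cross = 8.5·5.5 − 18·4 = -25.2500; (r_i+r_j)·cross = 26.5·-25.2500 = -669.1250
edge 2: (18,5.5)→(18,27)  cross = 18·27 − 18·5.5 = 387.0000; (r_i+r_j)·cross = 36·387.0000 = 13932.0000
edge 3: (18,27)→(5,37)  cross = 18·37 − 5·27 = 531.0000; (r_i+r_j)·cross = 23·531.0000 = 12213.0000
edge 4: (5,37)→(2.5,17)  cross = 5·17 − 2.5·37 = -7.5000; (r_i+r_j)·cross = 7.5·-7.5000 = -56.2500
Σcross = 750.7500 → A = |Σcross|/2 = 375.3750 mm²
Σ(r_i+r_j)·cross = 23940.1250 → first moment M = |Σ|/6 = 3990.0208
R_c = M/A = 3990.0208/375.3750 = 10.6294 mm
θ = 206° = 3.595378 rad
V = θ·R_c·A = 3.595378·10.6294·375.3750 = 14345.634 mm³

Volume = 14345.634 mm³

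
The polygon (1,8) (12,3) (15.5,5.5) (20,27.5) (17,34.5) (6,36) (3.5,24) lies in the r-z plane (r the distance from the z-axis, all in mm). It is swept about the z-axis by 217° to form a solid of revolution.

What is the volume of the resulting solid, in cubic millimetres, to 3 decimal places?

Volume = 17857.818 mm³

Profile (r,z), 7 vertices: (1,8) (12,3) (15.5,5.5) (20,27.5) (17,34.5) (6,36) (3.5,24)
edge 0: (1,8)→(12,3)  cross = 1·3 − 12·8 = -93.0000; (r_i+r_j)·cross = 13·-93.0000 = -1209.0000
edge 1: (12,3)→(15.5,5.5)  cross = 12·5.5 − 15.5·3 = 19.5000; (r_i+r_j)·cross = 27.5·19.5000 = 536.2500
edge 2: (15.5,5.5)→(20,27.5)  cross = 15.5·27.5 − 20·5.5 = 316.2500; (r_i+r_j)·cross = 35.5·316.2500 = 11226.8750
edge 3: (20,27.5)→(17,34.5)  cross = 20·34.5 − 17·27.5 = 222.5000; (r_i+r_j)·cross = 37·222.5000 = 8232.5000
edge 4: (17,34.5)→(6,36)  cross = 17·36 − 6·34.5 = 405.0000; (r_i+r_j)·cross = 23·405.0000 = 9315.0000
edge 5: (6,36)→(3.5,24)  cross = 6·24 − 3.5·36 = 18.0000; (r_i+r_j)·cross = 9.5·18.0000 = 171.0000
edge 6: (3.5,24)→(1,8)  cross = 3.5·8 − 1·24 = 4.0000; (r_i+r_j)·cross = 4.5·4.0000 = 18.0000
Σcross = 892.2500 → A = |Σcross|/2 = 446.1250 mm²
Σ(r_i+r_j)·cross = 28290.6250 → first moment M = |Σ|/6 = 4715.1042
R_c = M/A = 4715.1042/446.1250 = 10.5690 mm
θ = 217° = 3.787364 rad
V = θ·R_c·A = 3.787364·10.5690·446.1250 = 17857.818 mm³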